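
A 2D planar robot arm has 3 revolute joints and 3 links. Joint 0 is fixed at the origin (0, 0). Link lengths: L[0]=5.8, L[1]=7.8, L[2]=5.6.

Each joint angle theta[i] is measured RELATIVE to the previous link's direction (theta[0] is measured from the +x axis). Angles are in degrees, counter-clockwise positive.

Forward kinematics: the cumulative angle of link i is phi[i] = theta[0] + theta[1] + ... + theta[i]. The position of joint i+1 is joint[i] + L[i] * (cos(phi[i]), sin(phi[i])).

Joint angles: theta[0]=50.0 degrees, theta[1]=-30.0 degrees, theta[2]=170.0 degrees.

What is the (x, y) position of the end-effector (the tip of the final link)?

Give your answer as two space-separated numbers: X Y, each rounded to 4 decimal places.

Answer: 5.5428 6.1384

Derivation:
joint[0] = (0.0000, 0.0000)  (base)
link 0: phi[0] = 50 = 50 deg
  cos(50 deg) = 0.6428, sin(50 deg) = 0.7660
  joint[1] = (0.0000, 0.0000) + 5.8 * (0.6428, 0.7660) = (0.0000 + 3.7282, 0.0000 + 4.4431) = (3.7282, 4.4431)
link 1: phi[1] = 50 + -30 = 20 deg
  cos(20 deg) = 0.9397, sin(20 deg) = 0.3420
  joint[2] = (3.7282, 4.4431) + 7.8 * (0.9397, 0.3420) = (3.7282 + 7.3296, 4.4431 + 2.6678) = (11.0578, 7.1108)
link 2: phi[2] = 50 + -30 + 170 = 190 deg
  cos(190 deg) = -0.9848, sin(190 deg) = -0.1736
  joint[3] = (11.0578, 7.1108) + 5.6 * (-0.9848, -0.1736) = (11.0578 + -5.5149, 7.1108 + -0.9724) = (5.5428, 6.1384)
End effector: (5.5428, 6.1384)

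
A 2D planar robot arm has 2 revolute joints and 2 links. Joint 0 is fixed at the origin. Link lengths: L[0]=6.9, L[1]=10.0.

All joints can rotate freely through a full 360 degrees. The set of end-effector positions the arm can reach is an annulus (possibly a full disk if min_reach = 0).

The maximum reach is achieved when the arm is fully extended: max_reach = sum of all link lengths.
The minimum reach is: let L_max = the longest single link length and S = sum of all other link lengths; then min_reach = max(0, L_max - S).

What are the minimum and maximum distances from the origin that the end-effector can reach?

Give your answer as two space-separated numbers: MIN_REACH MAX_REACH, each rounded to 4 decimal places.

Answer: 3.1000 16.9000

Derivation:
Link lengths: [6.9, 10.0]
max_reach = 6.9 + 10 = 16.9
L_max = max([6.9, 10.0]) = 10
S (sum of others) = 16.9 - 10 = 6.9
min_reach = max(0, 10 - 6.9) = max(0, 3.1) = 3.1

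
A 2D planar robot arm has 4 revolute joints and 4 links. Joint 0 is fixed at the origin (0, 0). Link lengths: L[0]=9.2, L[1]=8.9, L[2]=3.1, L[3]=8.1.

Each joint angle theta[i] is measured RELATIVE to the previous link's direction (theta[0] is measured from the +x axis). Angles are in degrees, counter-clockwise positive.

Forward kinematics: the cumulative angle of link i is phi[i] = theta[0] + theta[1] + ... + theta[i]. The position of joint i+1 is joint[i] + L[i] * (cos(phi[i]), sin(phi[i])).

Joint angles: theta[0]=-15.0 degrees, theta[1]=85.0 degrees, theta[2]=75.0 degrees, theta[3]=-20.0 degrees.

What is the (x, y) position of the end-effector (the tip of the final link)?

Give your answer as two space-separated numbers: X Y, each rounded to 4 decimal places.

joint[0] = (0.0000, 0.0000)  (base)
link 0: phi[0] = -15 = -15 deg
  cos(-15 deg) = 0.9659, sin(-15 deg) = -0.2588
  joint[1] = (0.0000, 0.0000) + 9.2 * (0.9659, -0.2588) = (0.0000 + 8.8865, 0.0000 + -2.3811) = (8.8865, -2.3811)
link 1: phi[1] = -15 + 85 = 70 deg
  cos(70 deg) = 0.3420, sin(70 deg) = 0.9397
  joint[2] = (8.8865, -2.3811) + 8.9 * (0.3420, 0.9397) = (8.8865 + 3.0440, -2.3811 + 8.3633) = (11.9305, 5.9821)
link 2: phi[2] = -15 + 85 + 75 = 145 deg
  cos(145 deg) = -0.8192, sin(145 deg) = 0.5736
  joint[3] = (11.9305, 5.9821) + 3.1 * (-0.8192, 0.5736) = (11.9305 + -2.5394, 5.9821 + 1.7781) = (9.3911, 7.7602)
link 3: phi[3] = -15 + 85 + 75 + -20 = 125 deg
  cos(125 deg) = -0.5736, sin(125 deg) = 0.8192
  joint[4] = (9.3911, 7.7602) + 8.1 * (-0.5736, 0.8192) = (9.3911 + -4.6460, 7.7602 + 6.6351) = (4.7452, 14.3953)
End effector: (4.7452, 14.3953)

Answer: 4.7452 14.3953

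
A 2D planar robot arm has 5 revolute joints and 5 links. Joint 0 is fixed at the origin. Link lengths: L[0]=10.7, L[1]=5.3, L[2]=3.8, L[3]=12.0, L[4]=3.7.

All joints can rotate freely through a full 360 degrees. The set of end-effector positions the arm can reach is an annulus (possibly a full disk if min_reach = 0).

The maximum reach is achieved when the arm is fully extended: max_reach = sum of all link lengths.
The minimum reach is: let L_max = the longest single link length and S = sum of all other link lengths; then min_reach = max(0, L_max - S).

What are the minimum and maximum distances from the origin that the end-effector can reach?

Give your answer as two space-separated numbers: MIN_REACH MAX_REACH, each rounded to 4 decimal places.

Link lengths: [10.7, 5.3, 3.8, 12.0, 3.7]
max_reach = 10.7 + 5.3 + 3.8 + 12 + 3.7 = 35.5
L_max = max([10.7, 5.3, 3.8, 12.0, 3.7]) = 12
S (sum of others) = 35.5 - 12 = 23.5
min_reach = max(0, 12 - 23.5) = max(0, -11.5) = 0

Answer: 0.0000 35.5000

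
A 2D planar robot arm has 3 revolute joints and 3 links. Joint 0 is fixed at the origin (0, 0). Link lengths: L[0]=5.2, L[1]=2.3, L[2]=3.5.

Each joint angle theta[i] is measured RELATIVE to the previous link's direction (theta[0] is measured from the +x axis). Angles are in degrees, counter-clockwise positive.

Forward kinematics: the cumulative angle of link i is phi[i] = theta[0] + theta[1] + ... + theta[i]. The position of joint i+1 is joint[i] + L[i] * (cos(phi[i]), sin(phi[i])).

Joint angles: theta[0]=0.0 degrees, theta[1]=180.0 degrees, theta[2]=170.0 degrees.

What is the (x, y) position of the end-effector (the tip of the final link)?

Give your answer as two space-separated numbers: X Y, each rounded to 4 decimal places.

joint[0] = (0.0000, 0.0000)  (base)
link 0: phi[0] = 0 = 0 deg
  cos(0 deg) = 1.0000, sin(0 deg) = 0.0000
  joint[1] = (0.0000, 0.0000) + 5.2 * (1.0000, 0.0000) = (0.0000 + 5.2000, 0.0000 + 0.0000) = (5.2000, 0.0000)
link 1: phi[1] = 0 + 180 = 180 deg
  cos(180 deg) = -1.0000, sin(180 deg) = 0.0000
  joint[2] = (5.2000, 0.0000) + 2.3 * (-1.0000, 0.0000) = (5.2000 + -2.3000, 0.0000 + 0.0000) = (2.9000, 0.0000)
link 2: phi[2] = 0 + 180 + 170 = 350 deg
  cos(350 deg) = 0.9848, sin(350 deg) = -0.1736
  joint[3] = (2.9000, 0.0000) + 3.5 * (0.9848, -0.1736) = (2.9000 + 3.4468, 0.0000 + -0.6078) = (6.3468, -0.6078)
End effector: (6.3468, -0.6078)

Answer: 6.3468 -0.6078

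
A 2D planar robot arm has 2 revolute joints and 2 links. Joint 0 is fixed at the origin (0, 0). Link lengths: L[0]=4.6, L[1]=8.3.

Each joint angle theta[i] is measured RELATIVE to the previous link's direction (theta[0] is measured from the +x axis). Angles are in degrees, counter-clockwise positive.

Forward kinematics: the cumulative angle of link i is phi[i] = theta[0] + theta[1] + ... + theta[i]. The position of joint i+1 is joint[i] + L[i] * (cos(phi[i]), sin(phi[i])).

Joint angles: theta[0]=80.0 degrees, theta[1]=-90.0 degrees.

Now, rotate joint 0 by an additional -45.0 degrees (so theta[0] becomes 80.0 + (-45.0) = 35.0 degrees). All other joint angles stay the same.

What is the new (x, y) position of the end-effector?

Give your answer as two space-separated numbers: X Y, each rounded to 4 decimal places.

joint[0] = (0.0000, 0.0000)  (base)
link 0: phi[0] = 35 = 35 deg
  cos(35 deg) = 0.8192, sin(35 deg) = 0.5736
  joint[1] = (0.0000, 0.0000) + 4.6 * (0.8192, 0.5736) = (0.0000 + 3.7681, 0.0000 + 2.6385) = (3.7681, 2.6385)
link 1: phi[1] = 35 + -90 = -55 deg
  cos(-55 deg) = 0.5736, sin(-55 deg) = -0.8192
  joint[2] = (3.7681, 2.6385) + 8.3 * (0.5736, -0.8192) = (3.7681 + 4.7607, 2.6385 + -6.7990) = (8.5288, -4.1605)
End effector: (8.5288, -4.1605)

Answer: 8.5288 -4.1605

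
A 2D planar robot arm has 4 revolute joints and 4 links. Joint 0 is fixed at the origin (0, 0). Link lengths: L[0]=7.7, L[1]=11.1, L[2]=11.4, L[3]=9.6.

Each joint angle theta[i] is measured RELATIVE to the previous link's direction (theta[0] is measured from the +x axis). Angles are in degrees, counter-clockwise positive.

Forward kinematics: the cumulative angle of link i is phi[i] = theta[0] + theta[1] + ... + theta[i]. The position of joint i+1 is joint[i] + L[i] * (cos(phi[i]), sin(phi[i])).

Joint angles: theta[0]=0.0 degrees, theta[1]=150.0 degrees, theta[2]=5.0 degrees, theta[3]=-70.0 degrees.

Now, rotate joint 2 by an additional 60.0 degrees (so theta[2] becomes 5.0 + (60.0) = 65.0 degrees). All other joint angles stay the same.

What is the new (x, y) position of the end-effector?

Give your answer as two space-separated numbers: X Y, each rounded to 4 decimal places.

joint[0] = (0.0000, 0.0000)  (base)
link 0: phi[0] = 0 = 0 deg
  cos(0 deg) = 1.0000, sin(0 deg) = 0.0000
  joint[1] = (0.0000, 0.0000) + 7.7 * (1.0000, 0.0000) = (0.0000 + 7.7000, 0.0000 + 0.0000) = (7.7000, 0.0000)
link 1: phi[1] = 0 + 150 = 150 deg
  cos(150 deg) = -0.8660, sin(150 deg) = 0.5000
  joint[2] = (7.7000, 0.0000) + 11.1 * (-0.8660, 0.5000) = (7.7000 + -9.6129, 0.0000 + 5.5500) = (-1.9129, 5.5500)
link 2: phi[2] = 0 + 150 + 65 = 215 deg
  cos(215 deg) = -0.8192, sin(215 deg) = -0.5736
  joint[3] = (-1.9129, 5.5500) + 11.4 * (-0.8192, -0.5736) = (-1.9129 + -9.3383, 5.5500 + -6.5388) = (-11.2512, -0.9888)
link 3: phi[3] = 0 + 150 + 65 + -70 = 145 deg
  cos(145 deg) = -0.8192, sin(145 deg) = 0.5736
  joint[4] = (-11.2512, -0.9888) + 9.6 * (-0.8192, 0.5736) = (-11.2512 + -7.8639, -0.9888 + 5.5063) = (-19.1151, 4.5176)
End effector: (-19.1151, 4.5176)

Answer: -19.1151 4.5176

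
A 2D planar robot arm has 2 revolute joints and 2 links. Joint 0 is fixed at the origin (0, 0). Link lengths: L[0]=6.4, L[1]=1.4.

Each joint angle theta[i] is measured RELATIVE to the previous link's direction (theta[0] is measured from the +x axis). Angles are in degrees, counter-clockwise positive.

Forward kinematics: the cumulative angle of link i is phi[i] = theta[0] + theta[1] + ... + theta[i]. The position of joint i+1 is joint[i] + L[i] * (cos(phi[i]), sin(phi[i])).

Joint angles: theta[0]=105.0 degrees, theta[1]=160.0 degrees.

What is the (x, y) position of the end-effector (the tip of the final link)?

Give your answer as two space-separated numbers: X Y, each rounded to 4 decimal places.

Answer: -1.7785 4.7873

Derivation:
joint[0] = (0.0000, 0.0000)  (base)
link 0: phi[0] = 105 = 105 deg
  cos(105 deg) = -0.2588, sin(105 deg) = 0.9659
  joint[1] = (0.0000, 0.0000) + 6.4 * (-0.2588, 0.9659) = (0.0000 + -1.6564, 0.0000 + 6.1819) = (-1.6564, 6.1819)
link 1: phi[1] = 105 + 160 = 265 deg
  cos(265 deg) = -0.0872, sin(265 deg) = -0.9962
  joint[2] = (-1.6564, 6.1819) + 1.4 * (-0.0872, -0.9962) = (-1.6564 + -0.1220, 6.1819 + -1.3947) = (-1.7785, 4.7873)
End effector: (-1.7785, 4.7873)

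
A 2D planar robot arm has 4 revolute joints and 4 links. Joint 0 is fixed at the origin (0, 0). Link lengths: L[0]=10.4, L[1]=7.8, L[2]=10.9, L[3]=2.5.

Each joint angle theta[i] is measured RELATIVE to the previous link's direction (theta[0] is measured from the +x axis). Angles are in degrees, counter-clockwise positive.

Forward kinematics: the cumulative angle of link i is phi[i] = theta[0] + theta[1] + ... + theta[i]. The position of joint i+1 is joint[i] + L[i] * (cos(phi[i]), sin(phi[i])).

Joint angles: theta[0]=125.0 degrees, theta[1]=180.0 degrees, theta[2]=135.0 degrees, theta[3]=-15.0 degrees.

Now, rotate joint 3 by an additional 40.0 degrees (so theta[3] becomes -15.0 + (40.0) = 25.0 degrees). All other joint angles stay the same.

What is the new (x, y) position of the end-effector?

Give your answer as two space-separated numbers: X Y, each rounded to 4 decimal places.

Answer: -0.2456 15.2790

Derivation:
joint[0] = (0.0000, 0.0000)  (base)
link 0: phi[0] = 125 = 125 deg
  cos(125 deg) = -0.5736, sin(125 deg) = 0.8192
  joint[1] = (0.0000, 0.0000) + 10.4 * (-0.5736, 0.8192) = (0.0000 + -5.9652, 0.0000 + 8.5192) = (-5.9652, 8.5192)
link 1: phi[1] = 125 + 180 = 305 deg
  cos(305 deg) = 0.5736, sin(305 deg) = -0.8192
  joint[2] = (-5.9652, 8.5192) + 7.8 * (0.5736, -0.8192) = (-5.9652 + 4.4739, 8.5192 + -6.3894) = (-1.4913, 2.1298)
link 2: phi[2] = 125 + 180 + 135 = 440 deg
  cos(440 deg) = 0.1736, sin(440 deg) = 0.9848
  joint[3] = (-1.4913, 2.1298) + 10.9 * (0.1736, 0.9848) = (-1.4913 + 1.8928, 2.1298 + 10.7344) = (0.4015, 12.8642)
link 3: phi[3] = 125 + 180 + 135 + 25 = 465 deg
  cos(465 deg) = -0.2588, sin(465 deg) = 0.9659
  joint[4] = (0.4015, 12.8642) + 2.5 * (-0.2588, 0.9659) = (0.4015 + -0.6470, 12.8642 + 2.4148) = (-0.2456, 15.2790)
End effector: (-0.2456, 15.2790)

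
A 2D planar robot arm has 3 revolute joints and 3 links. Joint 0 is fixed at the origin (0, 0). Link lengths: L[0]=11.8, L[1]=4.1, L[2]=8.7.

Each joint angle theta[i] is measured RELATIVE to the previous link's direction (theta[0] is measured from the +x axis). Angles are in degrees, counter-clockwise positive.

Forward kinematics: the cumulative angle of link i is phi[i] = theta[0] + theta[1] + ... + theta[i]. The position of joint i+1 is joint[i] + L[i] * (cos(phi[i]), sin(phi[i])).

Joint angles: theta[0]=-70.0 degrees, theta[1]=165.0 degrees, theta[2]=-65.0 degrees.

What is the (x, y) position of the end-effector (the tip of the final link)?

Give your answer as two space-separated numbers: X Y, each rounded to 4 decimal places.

joint[0] = (0.0000, 0.0000)  (base)
link 0: phi[0] = -70 = -70 deg
  cos(-70 deg) = 0.3420, sin(-70 deg) = -0.9397
  joint[1] = (0.0000, 0.0000) + 11.8 * (0.3420, -0.9397) = (0.0000 + 4.0358, 0.0000 + -11.0884) = (4.0358, -11.0884)
link 1: phi[1] = -70 + 165 = 95 deg
  cos(95 deg) = -0.0872, sin(95 deg) = 0.9962
  joint[2] = (4.0358, -11.0884) + 4.1 * (-0.0872, 0.9962) = (4.0358 + -0.3573, -11.0884 + 4.0844) = (3.6785, -7.0040)
link 2: phi[2] = -70 + 165 + -65 = 30 deg
  cos(30 deg) = 0.8660, sin(30 deg) = 0.5000
  joint[3] = (3.6785, -7.0040) + 8.7 * (0.8660, 0.5000) = (3.6785 + 7.5344, -7.0040 + 4.3500) = (11.2129, -2.6540)
End effector: (11.2129, -2.6540)

Answer: 11.2129 -2.6540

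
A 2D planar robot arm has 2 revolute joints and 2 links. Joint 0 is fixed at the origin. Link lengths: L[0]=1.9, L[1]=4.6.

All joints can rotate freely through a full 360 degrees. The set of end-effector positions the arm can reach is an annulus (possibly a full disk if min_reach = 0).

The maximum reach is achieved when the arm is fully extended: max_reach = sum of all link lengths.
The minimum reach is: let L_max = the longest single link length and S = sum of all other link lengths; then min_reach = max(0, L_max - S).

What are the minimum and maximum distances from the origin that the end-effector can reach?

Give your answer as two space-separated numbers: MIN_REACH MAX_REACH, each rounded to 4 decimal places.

Link lengths: [1.9, 4.6]
max_reach = 1.9 + 4.6 = 6.5
L_max = max([1.9, 4.6]) = 4.6
S (sum of others) = 6.5 - 4.6 = 1.9
min_reach = max(0, 4.6 - 1.9) = max(0, 2.7) = 2.7

Answer: 2.7000 6.5000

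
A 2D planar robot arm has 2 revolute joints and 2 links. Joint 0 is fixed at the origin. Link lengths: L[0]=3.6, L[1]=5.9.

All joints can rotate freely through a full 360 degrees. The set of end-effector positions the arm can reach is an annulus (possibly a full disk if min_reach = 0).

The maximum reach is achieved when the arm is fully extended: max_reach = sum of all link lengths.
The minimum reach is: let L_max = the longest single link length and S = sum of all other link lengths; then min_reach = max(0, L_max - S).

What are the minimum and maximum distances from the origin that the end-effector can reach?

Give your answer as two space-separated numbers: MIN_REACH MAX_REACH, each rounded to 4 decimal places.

Answer: 2.3000 9.5000

Derivation:
Link lengths: [3.6, 5.9]
max_reach = 3.6 + 5.9 = 9.5
L_max = max([3.6, 5.9]) = 5.9
S (sum of others) = 9.5 - 5.9 = 3.6
min_reach = max(0, 5.9 - 3.6) = max(0, 2.3) = 2.3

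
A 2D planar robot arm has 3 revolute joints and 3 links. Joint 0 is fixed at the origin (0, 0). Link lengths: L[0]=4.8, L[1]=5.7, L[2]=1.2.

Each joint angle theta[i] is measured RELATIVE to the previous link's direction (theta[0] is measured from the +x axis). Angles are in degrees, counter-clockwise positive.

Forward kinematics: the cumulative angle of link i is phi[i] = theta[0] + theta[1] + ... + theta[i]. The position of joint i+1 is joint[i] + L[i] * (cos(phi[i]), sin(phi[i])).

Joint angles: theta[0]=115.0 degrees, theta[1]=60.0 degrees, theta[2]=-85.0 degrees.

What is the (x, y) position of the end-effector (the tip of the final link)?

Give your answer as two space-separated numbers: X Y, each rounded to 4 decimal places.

Answer: -7.7069 6.0471

Derivation:
joint[0] = (0.0000, 0.0000)  (base)
link 0: phi[0] = 115 = 115 deg
  cos(115 deg) = -0.4226, sin(115 deg) = 0.9063
  joint[1] = (0.0000, 0.0000) + 4.8 * (-0.4226, 0.9063) = (0.0000 + -2.0286, 0.0000 + 4.3503) = (-2.0286, 4.3503)
link 1: phi[1] = 115 + 60 = 175 deg
  cos(175 deg) = -0.9962, sin(175 deg) = 0.0872
  joint[2] = (-2.0286, 4.3503) + 5.7 * (-0.9962, 0.0872) = (-2.0286 + -5.6783, 4.3503 + 0.4968) = (-7.7069, 4.8471)
link 2: phi[2] = 115 + 60 + -85 = 90 deg
  cos(90 deg) = 0.0000, sin(90 deg) = 1.0000
  joint[3] = (-7.7069, 4.8471) + 1.2 * (0.0000, 1.0000) = (-7.7069 + 0.0000, 4.8471 + 1.2000) = (-7.7069, 6.0471)
End effector: (-7.7069, 6.0471)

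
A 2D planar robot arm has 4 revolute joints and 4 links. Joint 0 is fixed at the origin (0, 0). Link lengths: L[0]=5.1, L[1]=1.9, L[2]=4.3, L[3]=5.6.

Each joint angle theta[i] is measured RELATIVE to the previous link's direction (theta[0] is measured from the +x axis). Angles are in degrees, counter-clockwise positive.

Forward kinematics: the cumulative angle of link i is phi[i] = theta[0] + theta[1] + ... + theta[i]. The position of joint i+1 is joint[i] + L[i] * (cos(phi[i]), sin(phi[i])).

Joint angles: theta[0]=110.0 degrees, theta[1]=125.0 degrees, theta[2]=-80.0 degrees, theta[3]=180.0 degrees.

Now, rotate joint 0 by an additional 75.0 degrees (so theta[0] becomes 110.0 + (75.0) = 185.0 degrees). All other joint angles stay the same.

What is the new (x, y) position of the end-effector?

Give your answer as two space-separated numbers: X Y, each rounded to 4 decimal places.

Answer: -3.0237 -0.9041

Derivation:
joint[0] = (0.0000, 0.0000)  (base)
link 0: phi[0] = 185 = 185 deg
  cos(185 deg) = -0.9962, sin(185 deg) = -0.0872
  joint[1] = (0.0000, 0.0000) + 5.1 * (-0.9962, -0.0872) = (0.0000 + -5.0806, 0.0000 + -0.4445) = (-5.0806, -0.4445)
link 1: phi[1] = 185 + 125 = 310 deg
  cos(310 deg) = 0.6428, sin(310 deg) = -0.7660
  joint[2] = (-5.0806, -0.4445) + 1.9 * (0.6428, -0.7660) = (-5.0806 + 1.2213, -0.4445 + -1.4555) = (-3.8593, -1.9000)
link 2: phi[2] = 185 + 125 + -80 = 230 deg
  cos(230 deg) = -0.6428, sin(230 deg) = -0.7660
  joint[3] = (-3.8593, -1.9000) + 4.3 * (-0.6428, -0.7660) = (-3.8593 + -2.7640, -1.9000 + -3.2940) = (-6.6233, -5.1940)
link 3: phi[3] = 185 + 125 + -80 + 180 = 410 deg
  cos(410 deg) = 0.6428, sin(410 deg) = 0.7660
  joint[4] = (-6.6233, -5.1940) + 5.6 * (0.6428, 0.7660) = (-6.6233 + 3.5996, -5.1940 + 4.2898) = (-3.0237, -0.9041)
End effector: (-3.0237, -0.9041)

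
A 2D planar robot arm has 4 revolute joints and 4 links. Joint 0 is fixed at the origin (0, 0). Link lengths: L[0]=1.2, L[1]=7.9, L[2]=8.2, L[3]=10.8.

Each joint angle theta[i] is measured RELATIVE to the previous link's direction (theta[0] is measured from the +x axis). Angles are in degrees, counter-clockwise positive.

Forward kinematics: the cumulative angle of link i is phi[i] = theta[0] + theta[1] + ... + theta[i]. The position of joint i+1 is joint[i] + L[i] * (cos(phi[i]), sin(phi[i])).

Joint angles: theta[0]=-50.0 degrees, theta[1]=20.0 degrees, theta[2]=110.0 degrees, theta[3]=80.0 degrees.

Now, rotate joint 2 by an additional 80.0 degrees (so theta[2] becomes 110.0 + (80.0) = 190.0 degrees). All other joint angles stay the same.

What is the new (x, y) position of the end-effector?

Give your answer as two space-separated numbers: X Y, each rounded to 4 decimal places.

Answer: -5.4925 -11.4178

Derivation:
joint[0] = (0.0000, 0.0000)  (base)
link 0: phi[0] = -50 = -50 deg
  cos(-50 deg) = 0.6428, sin(-50 deg) = -0.7660
  joint[1] = (0.0000, 0.0000) + 1.2 * (0.6428, -0.7660) = (0.0000 + 0.7713, 0.0000 + -0.9193) = (0.7713, -0.9193)
link 1: phi[1] = -50 + 20 = -30 deg
  cos(-30 deg) = 0.8660, sin(-30 deg) = -0.5000
  joint[2] = (0.7713, -0.9193) + 7.9 * (0.8660, -0.5000) = (0.7713 + 6.8416, -0.9193 + -3.9500) = (7.6129, -4.8693)
link 2: phi[2] = -50 + 20 + 190 = 160 deg
  cos(160 deg) = -0.9397, sin(160 deg) = 0.3420
  joint[3] = (7.6129, -4.8693) + 8.2 * (-0.9397, 0.3420) = (7.6129 + -7.7055, -4.8693 + 2.8046) = (-0.0925, -2.0647)
link 3: phi[3] = -50 + 20 + 190 + 80 = 240 deg
  cos(240 deg) = -0.5000, sin(240 deg) = -0.8660
  joint[4] = (-0.0925, -2.0647) + 10.8 * (-0.5000, -0.8660) = (-0.0925 + -5.4000, -2.0647 + -9.3531) = (-5.4925, -11.4178)
End effector: (-5.4925, -11.4178)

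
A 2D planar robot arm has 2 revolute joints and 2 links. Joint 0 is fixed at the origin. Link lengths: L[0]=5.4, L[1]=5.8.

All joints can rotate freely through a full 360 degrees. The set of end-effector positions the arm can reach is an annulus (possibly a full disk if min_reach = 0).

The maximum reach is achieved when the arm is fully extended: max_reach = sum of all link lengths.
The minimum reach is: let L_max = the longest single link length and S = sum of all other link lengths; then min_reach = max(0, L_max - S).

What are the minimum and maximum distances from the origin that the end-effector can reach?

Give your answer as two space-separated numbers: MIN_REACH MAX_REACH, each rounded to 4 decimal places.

Answer: 0.4000 11.2000

Derivation:
Link lengths: [5.4, 5.8]
max_reach = 5.4 + 5.8 = 11.2
L_max = max([5.4, 5.8]) = 5.8
S (sum of others) = 11.2 - 5.8 = 5.4
min_reach = max(0, 5.8 - 5.4) = max(0, 0.4) = 0.4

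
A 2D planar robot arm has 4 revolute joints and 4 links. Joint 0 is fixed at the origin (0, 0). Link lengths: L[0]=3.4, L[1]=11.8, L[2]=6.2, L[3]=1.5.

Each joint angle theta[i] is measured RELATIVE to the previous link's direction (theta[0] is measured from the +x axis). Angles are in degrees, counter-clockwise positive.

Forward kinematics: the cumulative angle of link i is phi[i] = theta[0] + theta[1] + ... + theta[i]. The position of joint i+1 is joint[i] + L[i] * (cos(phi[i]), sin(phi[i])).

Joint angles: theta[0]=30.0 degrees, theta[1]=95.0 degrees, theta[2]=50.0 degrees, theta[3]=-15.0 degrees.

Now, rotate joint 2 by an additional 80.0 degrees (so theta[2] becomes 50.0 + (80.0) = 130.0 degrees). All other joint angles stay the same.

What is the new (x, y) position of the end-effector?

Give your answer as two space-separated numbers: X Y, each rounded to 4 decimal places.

joint[0] = (0.0000, 0.0000)  (base)
link 0: phi[0] = 30 = 30 deg
  cos(30 deg) = 0.8660, sin(30 deg) = 0.5000
  joint[1] = (0.0000, 0.0000) + 3.4 * (0.8660, 0.5000) = (0.0000 + 2.9445, 0.0000 + 1.7000) = (2.9445, 1.7000)
link 1: phi[1] = 30 + 95 = 125 deg
  cos(125 deg) = -0.5736, sin(125 deg) = 0.8192
  joint[2] = (2.9445, 1.7000) + 11.8 * (-0.5736, 0.8192) = (2.9445 + -6.7682, 1.7000 + 9.6660) = (-3.8237, 11.3660)
link 2: phi[2] = 30 + 95 + 130 = 255 deg
  cos(255 deg) = -0.2588, sin(255 deg) = -0.9659
  joint[3] = (-3.8237, 11.3660) + 6.2 * (-0.2588, -0.9659) = (-3.8237 + -1.6047, 11.3660 + -5.9887) = (-5.4284, 5.3773)
link 3: phi[3] = 30 + 95 + 130 + -15 = 240 deg
  cos(240 deg) = -0.5000, sin(240 deg) = -0.8660
  joint[4] = (-5.4284, 5.3773) + 1.5 * (-0.5000, -0.8660) = (-5.4284 + -0.7500, 5.3773 + -1.2990) = (-6.1784, 4.0782)
End effector: (-6.1784, 4.0782)

Answer: -6.1784 4.0782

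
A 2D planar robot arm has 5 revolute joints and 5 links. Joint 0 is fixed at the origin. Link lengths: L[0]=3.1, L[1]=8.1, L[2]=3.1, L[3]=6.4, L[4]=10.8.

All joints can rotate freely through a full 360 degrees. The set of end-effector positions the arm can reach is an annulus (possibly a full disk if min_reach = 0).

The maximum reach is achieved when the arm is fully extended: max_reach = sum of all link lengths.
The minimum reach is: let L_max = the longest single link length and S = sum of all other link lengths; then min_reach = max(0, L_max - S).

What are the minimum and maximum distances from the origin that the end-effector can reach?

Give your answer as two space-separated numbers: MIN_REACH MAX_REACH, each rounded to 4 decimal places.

Answer: 0.0000 31.5000

Derivation:
Link lengths: [3.1, 8.1, 3.1, 6.4, 10.8]
max_reach = 3.1 + 8.1 + 3.1 + 6.4 + 10.8 = 31.5
L_max = max([3.1, 8.1, 3.1, 6.4, 10.8]) = 10.8
S (sum of others) = 31.5 - 10.8 = 20.7
min_reach = max(0, 10.8 - 20.7) = max(0, -9.9) = 0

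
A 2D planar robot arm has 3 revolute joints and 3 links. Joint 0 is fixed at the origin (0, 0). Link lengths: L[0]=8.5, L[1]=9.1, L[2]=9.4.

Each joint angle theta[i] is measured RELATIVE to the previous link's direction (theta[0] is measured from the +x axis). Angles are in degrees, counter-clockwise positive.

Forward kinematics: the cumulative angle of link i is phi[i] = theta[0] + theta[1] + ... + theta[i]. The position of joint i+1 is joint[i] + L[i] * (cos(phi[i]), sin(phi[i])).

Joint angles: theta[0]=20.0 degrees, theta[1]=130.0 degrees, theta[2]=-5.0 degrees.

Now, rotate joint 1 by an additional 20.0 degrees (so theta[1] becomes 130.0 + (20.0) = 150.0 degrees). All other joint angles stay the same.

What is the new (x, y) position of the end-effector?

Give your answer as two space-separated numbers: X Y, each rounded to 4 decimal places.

joint[0] = (0.0000, 0.0000)  (base)
link 0: phi[0] = 20 = 20 deg
  cos(20 deg) = 0.9397, sin(20 deg) = 0.3420
  joint[1] = (0.0000, 0.0000) + 8.5 * (0.9397, 0.3420) = (0.0000 + 7.9874, 0.0000 + 2.9072) = (7.9874, 2.9072)
link 1: phi[1] = 20 + 150 = 170 deg
  cos(170 deg) = -0.9848, sin(170 deg) = 0.1736
  joint[2] = (7.9874, 2.9072) + 9.1 * (-0.9848, 0.1736) = (7.9874 + -8.9618, 2.9072 + 1.5802) = (-0.9744, 4.4874)
link 2: phi[2] = 20 + 150 + -5 = 165 deg
  cos(165 deg) = -0.9659, sin(165 deg) = 0.2588
  joint[3] = (-0.9744, 4.4874) + 9.4 * (-0.9659, 0.2588) = (-0.9744 + -9.0797, 4.4874 + 2.4329) = (-10.0541, 6.9203)
End effector: (-10.0541, 6.9203)

Answer: -10.0541 6.9203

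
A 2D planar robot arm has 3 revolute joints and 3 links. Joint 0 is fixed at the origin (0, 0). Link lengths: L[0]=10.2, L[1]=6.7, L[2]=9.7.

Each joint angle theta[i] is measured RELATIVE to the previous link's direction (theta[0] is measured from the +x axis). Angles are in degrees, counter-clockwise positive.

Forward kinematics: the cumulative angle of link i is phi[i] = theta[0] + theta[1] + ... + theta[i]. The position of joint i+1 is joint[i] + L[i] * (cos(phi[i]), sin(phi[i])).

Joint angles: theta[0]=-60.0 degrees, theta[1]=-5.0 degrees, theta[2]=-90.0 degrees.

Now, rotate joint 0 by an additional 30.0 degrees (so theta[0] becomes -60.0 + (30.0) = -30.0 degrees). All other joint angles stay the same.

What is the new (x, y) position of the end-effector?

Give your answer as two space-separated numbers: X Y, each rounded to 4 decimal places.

joint[0] = (0.0000, 0.0000)  (base)
link 0: phi[0] = -30 = -30 deg
  cos(-30 deg) = 0.8660, sin(-30 deg) = -0.5000
  joint[1] = (0.0000, 0.0000) + 10.2 * (0.8660, -0.5000) = (0.0000 + 8.8335, 0.0000 + -5.1000) = (8.8335, -5.1000)
link 1: phi[1] = -30 + -5 = -35 deg
  cos(-35 deg) = 0.8192, sin(-35 deg) = -0.5736
  joint[2] = (8.8335, -5.1000) + 6.7 * (0.8192, -0.5736) = (8.8335 + 5.4883, -5.1000 + -3.8430) = (14.3218, -8.9430)
link 2: phi[2] = -30 + -5 + -90 = -125 deg
  cos(-125 deg) = -0.5736, sin(-125 deg) = -0.8192
  joint[3] = (14.3218, -8.9430) + 9.7 * (-0.5736, -0.8192) = (14.3218 + -5.5637, -8.9430 + -7.9458) = (8.7581, -16.8887)
End effector: (8.7581, -16.8887)

Answer: 8.7581 -16.8887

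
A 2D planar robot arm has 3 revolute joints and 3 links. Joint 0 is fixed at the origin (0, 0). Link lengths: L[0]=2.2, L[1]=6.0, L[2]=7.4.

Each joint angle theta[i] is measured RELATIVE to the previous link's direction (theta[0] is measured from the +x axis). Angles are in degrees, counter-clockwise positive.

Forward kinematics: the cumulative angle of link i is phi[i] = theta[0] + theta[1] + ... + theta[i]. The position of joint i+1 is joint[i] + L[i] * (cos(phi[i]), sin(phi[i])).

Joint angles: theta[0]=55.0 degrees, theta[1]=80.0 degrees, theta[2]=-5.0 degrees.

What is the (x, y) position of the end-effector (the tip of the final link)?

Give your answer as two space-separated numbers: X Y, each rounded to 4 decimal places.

joint[0] = (0.0000, 0.0000)  (base)
link 0: phi[0] = 55 = 55 deg
  cos(55 deg) = 0.5736, sin(55 deg) = 0.8192
  joint[1] = (0.0000, 0.0000) + 2.2 * (0.5736, 0.8192) = (0.0000 + 1.2619, 0.0000 + 1.8021) = (1.2619, 1.8021)
link 1: phi[1] = 55 + 80 = 135 deg
  cos(135 deg) = -0.7071, sin(135 deg) = 0.7071
  joint[2] = (1.2619, 1.8021) + 6 * (-0.7071, 0.7071) = (1.2619 + -4.2426, 1.8021 + 4.2426) = (-2.9808, 6.0448)
link 2: phi[2] = 55 + 80 + -5 = 130 deg
  cos(130 deg) = -0.6428, sin(130 deg) = 0.7660
  joint[3] = (-2.9808, 6.0448) + 7.4 * (-0.6428, 0.7660) = (-2.9808 + -4.7566, 6.0448 + 5.6687) = (-7.7374, 11.7135)
End effector: (-7.7374, 11.7135)

Answer: -7.7374 11.7135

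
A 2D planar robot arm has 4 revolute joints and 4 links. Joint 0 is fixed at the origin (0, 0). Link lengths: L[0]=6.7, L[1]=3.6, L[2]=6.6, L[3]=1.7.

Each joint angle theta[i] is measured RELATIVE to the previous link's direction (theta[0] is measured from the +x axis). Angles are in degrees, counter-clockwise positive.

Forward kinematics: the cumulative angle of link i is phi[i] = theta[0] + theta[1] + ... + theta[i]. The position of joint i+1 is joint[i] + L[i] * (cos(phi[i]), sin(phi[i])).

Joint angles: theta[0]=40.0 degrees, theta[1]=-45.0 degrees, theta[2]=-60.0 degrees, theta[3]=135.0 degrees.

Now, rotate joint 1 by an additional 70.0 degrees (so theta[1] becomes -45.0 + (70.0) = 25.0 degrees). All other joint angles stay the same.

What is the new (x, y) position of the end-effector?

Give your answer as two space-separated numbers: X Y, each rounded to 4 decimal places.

joint[0] = (0.0000, 0.0000)  (base)
link 0: phi[0] = 40 = 40 deg
  cos(40 deg) = 0.7660, sin(40 deg) = 0.6428
  joint[1] = (0.0000, 0.0000) + 6.7 * (0.7660, 0.6428) = (0.0000 + 5.1325, 0.0000 + 4.3067) = (5.1325, 4.3067)
link 1: phi[1] = 40 + 25 = 65 deg
  cos(65 deg) = 0.4226, sin(65 deg) = 0.9063
  joint[2] = (5.1325, 4.3067) + 3.6 * (0.4226, 0.9063) = (5.1325 + 1.5214, 4.3067 + 3.2627) = (6.6539, 7.5694)
link 2: phi[2] = 40 + 25 + -60 = 5 deg
  cos(5 deg) = 0.9962, sin(5 deg) = 0.0872
  joint[3] = (6.6539, 7.5694) + 6.6 * (0.9962, 0.0872) = (6.6539 + 6.5749, 7.5694 + 0.5752) = (13.2288, 8.1446)
link 3: phi[3] = 40 + 25 + -60 + 135 = 140 deg
  cos(140 deg) = -0.7660, sin(140 deg) = 0.6428
  joint[4] = (13.2288, 8.1446) + 1.7 * (-0.7660, 0.6428) = (13.2288 + -1.3023, 8.1446 + 1.0927) = (11.9265, 9.2374)
End effector: (11.9265, 9.2374)

Answer: 11.9265 9.2374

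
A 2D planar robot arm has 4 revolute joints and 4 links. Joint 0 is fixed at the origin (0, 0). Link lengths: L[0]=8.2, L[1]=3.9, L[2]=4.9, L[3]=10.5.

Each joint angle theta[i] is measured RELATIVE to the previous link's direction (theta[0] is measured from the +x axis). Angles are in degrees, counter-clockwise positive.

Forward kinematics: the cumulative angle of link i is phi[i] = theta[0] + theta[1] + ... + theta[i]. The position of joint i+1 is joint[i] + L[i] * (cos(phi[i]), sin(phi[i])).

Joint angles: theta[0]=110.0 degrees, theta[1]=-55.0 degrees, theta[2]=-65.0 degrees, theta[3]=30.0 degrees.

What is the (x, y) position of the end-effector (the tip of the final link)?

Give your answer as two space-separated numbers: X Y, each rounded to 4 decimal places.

Answer: 14.1247 13.6405

Derivation:
joint[0] = (0.0000, 0.0000)  (base)
link 0: phi[0] = 110 = 110 deg
  cos(110 deg) = -0.3420, sin(110 deg) = 0.9397
  joint[1] = (0.0000, 0.0000) + 8.2 * (-0.3420, 0.9397) = (0.0000 + -2.8046, 0.0000 + 7.7055) = (-2.8046, 7.7055)
link 1: phi[1] = 110 + -55 = 55 deg
  cos(55 deg) = 0.5736, sin(55 deg) = 0.8192
  joint[2] = (-2.8046, 7.7055) + 3.9 * (0.5736, 0.8192) = (-2.8046 + 2.2369, 7.7055 + 3.1947) = (-0.5676, 10.9002)
link 2: phi[2] = 110 + -55 + -65 = -10 deg
  cos(-10 deg) = 0.9848, sin(-10 deg) = -0.1736
  joint[3] = (-0.5676, 10.9002) + 4.9 * (0.9848, -0.1736) = (-0.5676 + 4.8256, 10.9002 + -0.8509) = (4.2579, 10.0493)
link 3: phi[3] = 110 + -55 + -65 + 30 = 20 deg
  cos(20 deg) = 0.9397, sin(20 deg) = 0.3420
  joint[4] = (4.2579, 10.0493) + 10.5 * (0.9397, 0.3420) = (4.2579 + 9.8668, 10.0493 + 3.5912) = (14.1247, 13.6405)
End effector: (14.1247, 13.6405)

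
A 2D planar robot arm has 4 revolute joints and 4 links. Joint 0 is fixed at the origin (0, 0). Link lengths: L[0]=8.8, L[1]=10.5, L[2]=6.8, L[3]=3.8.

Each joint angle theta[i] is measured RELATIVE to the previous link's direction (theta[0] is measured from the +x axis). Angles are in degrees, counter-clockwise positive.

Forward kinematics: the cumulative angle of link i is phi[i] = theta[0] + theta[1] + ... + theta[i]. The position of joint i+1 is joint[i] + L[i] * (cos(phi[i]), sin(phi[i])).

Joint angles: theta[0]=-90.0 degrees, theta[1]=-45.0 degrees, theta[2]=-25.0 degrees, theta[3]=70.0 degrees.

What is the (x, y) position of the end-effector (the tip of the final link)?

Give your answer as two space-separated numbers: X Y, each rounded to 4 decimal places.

Answer: -13.8145 -22.3504

Derivation:
joint[0] = (0.0000, 0.0000)  (base)
link 0: phi[0] = -90 = -90 deg
  cos(-90 deg) = 0.0000, sin(-90 deg) = -1.0000
  joint[1] = (0.0000, 0.0000) + 8.8 * (0.0000, -1.0000) = (0.0000 + 0.0000, 0.0000 + -8.8000) = (0.0000, -8.8000)
link 1: phi[1] = -90 + -45 = -135 deg
  cos(-135 deg) = -0.7071, sin(-135 deg) = -0.7071
  joint[2] = (0.0000, -8.8000) + 10.5 * (-0.7071, -0.7071) = (0.0000 + -7.4246, -8.8000 + -7.4246) = (-7.4246, -16.2246)
link 2: phi[2] = -90 + -45 + -25 = -160 deg
  cos(-160 deg) = -0.9397, sin(-160 deg) = -0.3420
  joint[3] = (-7.4246, -16.2246) + 6.8 * (-0.9397, -0.3420) = (-7.4246 + -6.3899, -16.2246 + -2.3257) = (-13.8145, -18.5504)
link 3: phi[3] = -90 + -45 + -25 + 70 = -90 deg
  cos(-90 deg) = 0.0000, sin(-90 deg) = -1.0000
  joint[4] = (-13.8145, -18.5504) + 3.8 * (0.0000, -1.0000) = (-13.8145 + 0.0000, -18.5504 + -3.8000) = (-13.8145, -22.3504)
End effector: (-13.8145, -22.3504)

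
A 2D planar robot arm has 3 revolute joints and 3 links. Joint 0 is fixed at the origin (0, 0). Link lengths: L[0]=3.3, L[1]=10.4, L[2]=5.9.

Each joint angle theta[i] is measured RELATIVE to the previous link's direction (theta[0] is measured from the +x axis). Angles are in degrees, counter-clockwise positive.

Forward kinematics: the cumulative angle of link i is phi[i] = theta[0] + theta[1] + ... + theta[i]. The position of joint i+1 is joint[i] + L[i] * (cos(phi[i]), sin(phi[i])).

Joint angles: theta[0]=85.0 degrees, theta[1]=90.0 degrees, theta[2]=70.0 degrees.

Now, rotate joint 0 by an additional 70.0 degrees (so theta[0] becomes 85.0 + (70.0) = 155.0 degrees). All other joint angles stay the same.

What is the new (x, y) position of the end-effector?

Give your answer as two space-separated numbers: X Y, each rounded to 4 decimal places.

joint[0] = (0.0000, 0.0000)  (base)
link 0: phi[0] = 155 = 155 deg
  cos(155 deg) = -0.9063, sin(155 deg) = 0.4226
  joint[1] = (0.0000, 0.0000) + 3.3 * (-0.9063, 0.4226) = (0.0000 + -2.9908, 0.0000 + 1.3946) = (-2.9908, 1.3946)
link 1: phi[1] = 155 + 90 = 245 deg
  cos(245 deg) = -0.4226, sin(245 deg) = -0.9063
  joint[2] = (-2.9908, 1.3946) + 10.4 * (-0.4226, -0.9063) = (-2.9908 + -4.3952, 1.3946 + -9.4256) = (-7.3860, -8.0310)
link 2: phi[2] = 155 + 90 + 70 = 315 deg
  cos(315 deg) = 0.7071, sin(315 deg) = -0.7071
  joint[3] = (-7.3860, -8.0310) + 5.9 * (0.7071, -0.7071) = (-7.3860 + 4.1719, -8.0310 + -4.1719) = (-3.2141, -12.2029)
End effector: (-3.2141, -12.2029)

Answer: -3.2141 -12.2029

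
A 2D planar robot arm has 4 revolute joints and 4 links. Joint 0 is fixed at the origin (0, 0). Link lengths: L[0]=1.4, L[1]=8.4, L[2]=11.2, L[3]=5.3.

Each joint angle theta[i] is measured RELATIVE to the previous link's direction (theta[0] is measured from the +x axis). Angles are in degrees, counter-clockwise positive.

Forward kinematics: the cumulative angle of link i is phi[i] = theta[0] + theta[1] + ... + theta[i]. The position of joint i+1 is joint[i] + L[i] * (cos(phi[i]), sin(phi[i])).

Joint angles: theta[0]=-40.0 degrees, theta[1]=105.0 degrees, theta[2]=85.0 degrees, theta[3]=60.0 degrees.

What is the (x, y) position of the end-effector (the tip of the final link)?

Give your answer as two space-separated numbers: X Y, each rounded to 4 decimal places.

Answer: -9.6670 9.6631

Derivation:
joint[0] = (0.0000, 0.0000)  (base)
link 0: phi[0] = -40 = -40 deg
  cos(-40 deg) = 0.7660, sin(-40 deg) = -0.6428
  joint[1] = (0.0000, 0.0000) + 1.4 * (0.7660, -0.6428) = (0.0000 + 1.0725, 0.0000 + -0.8999) = (1.0725, -0.8999)
link 1: phi[1] = -40 + 105 = 65 deg
  cos(65 deg) = 0.4226, sin(65 deg) = 0.9063
  joint[2] = (1.0725, -0.8999) + 8.4 * (0.4226, 0.9063) = (1.0725 + 3.5500, -0.8999 + 7.6130) = (4.6225, 6.7131)
link 2: phi[2] = -40 + 105 + 85 = 150 deg
  cos(150 deg) = -0.8660, sin(150 deg) = 0.5000
  joint[3] = (4.6225, 6.7131) + 11.2 * (-0.8660, 0.5000) = (4.6225 + -9.6995, 6.7131 + 5.6000) = (-5.0770, 12.3131)
link 3: phi[3] = -40 + 105 + 85 + 60 = 210 deg
  cos(210 deg) = -0.8660, sin(210 deg) = -0.5000
  joint[4] = (-5.0770, 12.3131) + 5.3 * (-0.8660, -0.5000) = (-5.0770 + -4.5899, 12.3131 + -2.6500) = (-9.6670, 9.6631)
End effector: (-9.6670, 9.6631)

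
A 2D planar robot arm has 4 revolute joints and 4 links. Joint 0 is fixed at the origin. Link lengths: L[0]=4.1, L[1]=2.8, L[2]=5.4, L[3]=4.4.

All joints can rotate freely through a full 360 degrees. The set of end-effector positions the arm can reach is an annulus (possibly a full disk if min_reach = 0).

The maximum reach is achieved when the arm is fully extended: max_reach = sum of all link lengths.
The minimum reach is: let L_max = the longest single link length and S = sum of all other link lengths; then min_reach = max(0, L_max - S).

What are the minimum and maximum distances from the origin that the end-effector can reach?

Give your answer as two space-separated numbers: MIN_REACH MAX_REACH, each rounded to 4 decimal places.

Answer: 0.0000 16.7000

Derivation:
Link lengths: [4.1, 2.8, 5.4, 4.4]
max_reach = 4.1 + 2.8 + 5.4 + 4.4 = 16.7
L_max = max([4.1, 2.8, 5.4, 4.4]) = 5.4
S (sum of others) = 16.7 - 5.4 = 11.3
min_reach = max(0, 5.4 - 11.3) = max(0, -5.9) = 0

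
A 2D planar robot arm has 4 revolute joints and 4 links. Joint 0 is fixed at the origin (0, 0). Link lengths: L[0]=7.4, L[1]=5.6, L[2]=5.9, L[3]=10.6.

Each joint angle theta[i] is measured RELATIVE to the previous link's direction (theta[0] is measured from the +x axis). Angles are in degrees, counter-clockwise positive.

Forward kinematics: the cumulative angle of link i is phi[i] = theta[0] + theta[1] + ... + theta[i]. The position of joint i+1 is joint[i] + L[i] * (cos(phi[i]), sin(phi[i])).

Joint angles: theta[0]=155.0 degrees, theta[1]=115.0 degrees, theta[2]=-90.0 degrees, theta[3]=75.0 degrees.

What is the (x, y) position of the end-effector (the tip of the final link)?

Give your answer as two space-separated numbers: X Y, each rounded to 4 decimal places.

joint[0] = (0.0000, 0.0000)  (base)
link 0: phi[0] = 155 = 155 deg
  cos(155 deg) = -0.9063, sin(155 deg) = 0.4226
  joint[1] = (0.0000, 0.0000) + 7.4 * (-0.9063, 0.4226) = (0.0000 + -6.7067, 0.0000 + 3.1274) = (-6.7067, 3.1274)
link 1: phi[1] = 155 + 115 = 270 deg
  cos(270 deg) = -0.0000, sin(270 deg) = -1.0000
  joint[2] = (-6.7067, 3.1274) + 5.6 * (-0.0000, -1.0000) = (-6.7067 + -0.0000, 3.1274 + -5.6000) = (-6.7067, -2.4726)
link 2: phi[2] = 155 + 115 + -90 = 180 deg
  cos(180 deg) = -1.0000, sin(180 deg) = 0.0000
  joint[3] = (-6.7067, -2.4726) + 5.9 * (-1.0000, 0.0000) = (-6.7067 + -5.9000, -2.4726 + 0.0000) = (-12.6067, -2.4726)
link 3: phi[3] = 155 + 115 + -90 + 75 = 255 deg
  cos(255 deg) = -0.2588, sin(255 deg) = -0.9659
  joint[4] = (-12.6067, -2.4726) + 10.6 * (-0.2588, -0.9659) = (-12.6067 + -2.7435, -2.4726 + -10.2388) = (-15.3502, -12.7114)
End effector: (-15.3502, -12.7114)

Answer: -15.3502 -12.7114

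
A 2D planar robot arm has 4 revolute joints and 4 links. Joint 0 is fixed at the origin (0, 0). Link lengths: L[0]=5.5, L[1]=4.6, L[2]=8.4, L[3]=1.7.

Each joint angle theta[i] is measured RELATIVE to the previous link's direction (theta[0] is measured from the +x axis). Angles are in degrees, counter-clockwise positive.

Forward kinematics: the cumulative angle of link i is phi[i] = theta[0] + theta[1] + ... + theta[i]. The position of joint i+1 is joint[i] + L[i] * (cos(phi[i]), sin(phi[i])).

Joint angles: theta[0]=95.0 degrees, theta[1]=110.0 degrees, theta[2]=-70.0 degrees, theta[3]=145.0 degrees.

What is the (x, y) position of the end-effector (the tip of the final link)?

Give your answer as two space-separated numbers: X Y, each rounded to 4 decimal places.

Answer: -10.2929 7.8006

Derivation:
joint[0] = (0.0000, 0.0000)  (base)
link 0: phi[0] = 95 = 95 deg
  cos(95 deg) = -0.0872, sin(95 deg) = 0.9962
  joint[1] = (0.0000, 0.0000) + 5.5 * (-0.0872, 0.9962) = (0.0000 + -0.4794, 0.0000 + 5.4791) = (-0.4794, 5.4791)
link 1: phi[1] = 95 + 110 = 205 deg
  cos(205 deg) = -0.9063, sin(205 deg) = -0.4226
  joint[2] = (-0.4794, 5.4791) + 4.6 * (-0.9063, -0.4226) = (-0.4794 + -4.1690, 5.4791 + -1.9440) = (-4.6484, 3.5350)
link 2: phi[2] = 95 + 110 + -70 = 135 deg
  cos(135 deg) = -0.7071, sin(135 deg) = 0.7071
  joint[3] = (-4.6484, 3.5350) + 8.4 * (-0.7071, 0.7071) = (-4.6484 + -5.9397, 3.5350 + 5.9397) = (-10.5881, 9.4747)
link 3: phi[3] = 95 + 110 + -70 + 145 = 280 deg
  cos(280 deg) = 0.1736, sin(280 deg) = -0.9848
  joint[4] = (-10.5881, 9.4747) + 1.7 * (0.1736, -0.9848) = (-10.5881 + 0.2952, 9.4747 + -1.6742) = (-10.2929, 7.8006)
End effector: (-10.2929, 7.8006)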